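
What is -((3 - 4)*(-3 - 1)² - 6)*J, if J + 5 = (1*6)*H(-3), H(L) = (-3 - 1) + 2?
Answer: -374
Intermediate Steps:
H(L) = -2 (H(L) = -4 + 2 = -2)
J = -17 (J = -5 + (1*6)*(-2) = -5 + 6*(-2) = -5 - 12 = -17)
-((3 - 4)*(-3 - 1)² - 6)*J = -((3 - 4)*(-3 - 1)² - 6)*(-17) = -(-1*(-4)² - 6)*(-17) = -(-1*16 - 6)*(-17) = -(-16 - 6)*(-17) = -(-22)*(-17) = -1*374 = -374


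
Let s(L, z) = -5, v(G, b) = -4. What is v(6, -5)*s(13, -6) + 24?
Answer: 44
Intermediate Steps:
v(6, -5)*s(13, -6) + 24 = -4*(-5) + 24 = 20 + 24 = 44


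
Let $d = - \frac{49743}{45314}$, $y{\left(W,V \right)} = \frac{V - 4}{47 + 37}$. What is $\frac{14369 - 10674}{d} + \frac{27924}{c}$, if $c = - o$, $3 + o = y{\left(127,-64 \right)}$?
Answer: $\frac{3943668943}{994860} \approx 3964.0$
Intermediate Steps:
$y{\left(W,V \right)} = - \frac{1}{21} + \frac{V}{84}$ ($y{\left(W,V \right)} = \frac{-4 + V}{84} = \left(-4 + V\right) \frac{1}{84} = - \frac{1}{21} + \frac{V}{84}$)
$o = - \frac{80}{21}$ ($o = -3 + \left(- \frac{1}{21} + \frac{1}{84} \left(-64\right)\right) = -3 - \frac{17}{21} = - \frac{80}{21} \approx -3.8095$)
$d = - \frac{49743}{45314}$ ($d = \left(-49743\right) \frac{1}{45314} = - \frac{49743}{45314} \approx -1.0977$)
$c = \frac{80}{21}$ ($c = \left(-1\right) \left(- \frac{80}{21}\right) = \frac{80}{21} \approx 3.8095$)
$\frac{14369 - 10674}{d} + \frac{27924}{c} = \frac{14369 - 10674}{- \frac{49743}{45314}} + \frac{27924}{\frac{80}{21}} = 3695 \left(- \frac{45314}{49743}\right) + 27924 \cdot \frac{21}{80} = - \frac{167435230}{49743} + \frac{146601}{20} = \frac{3943668943}{994860}$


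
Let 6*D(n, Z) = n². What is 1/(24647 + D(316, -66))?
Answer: 3/123869 ≈ 2.4219e-5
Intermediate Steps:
D(n, Z) = n²/6
1/(24647 + D(316, -66)) = 1/(24647 + (⅙)*316²) = 1/(24647 + (⅙)*99856) = 1/(24647 + 49928/3) = 1/(123869/3) = 3/123869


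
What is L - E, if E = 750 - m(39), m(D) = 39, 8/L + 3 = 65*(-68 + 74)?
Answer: -275149/387 ≈ -710.98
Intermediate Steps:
L = 8/387 (L = 8/(-3 + 65*(-68 + 74)) = 8/(-3 + 65*6) = 8/(-3 + 390) = 8/387 ≈ 0.020672)
E = 711 (E = 750 - 1*39 = 750 - 39 = 711)
L - E = 8/387 - 1*711 = 8/387 - 711 = -275149/387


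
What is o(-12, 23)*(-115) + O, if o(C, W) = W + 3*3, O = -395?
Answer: -4075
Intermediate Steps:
o(C, W) = 9 + W (o(C, W) = W + 9 = 9 + W)
o(-12, 23)*(-115) + O = (9 + 23)*(-115) - 395 = 32*(-115) - 395 = -3680 - 395 = -4075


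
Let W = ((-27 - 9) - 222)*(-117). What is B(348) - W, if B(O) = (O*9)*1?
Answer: -27054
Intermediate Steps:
B(O) = 9*O (B(O) = (9*O)*1 = 9*O)
W = 30186 (W = (-36 - 222)*(-117) = -258*(-117) = 30186)
B(348) - W = 9*348 - 1*30186 = 3132 - 30186 = -27054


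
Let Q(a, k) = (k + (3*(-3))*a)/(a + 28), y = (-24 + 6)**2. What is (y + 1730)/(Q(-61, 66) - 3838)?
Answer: -286/537 ≈ -0.53259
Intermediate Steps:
y = 324 (y = (-18)**2 = 324)
Q(a, k) = (k - 9*a)/(28 + a)
(y + 1730)/(Q(-61, 66) - 3838) = (324 + 1730)/((66 - 9*(-61))/(28 - 61) - 3838) = 2054/((66 + 549)/(-33) - 3838) = 2054/(-1/33*615 - 3838) = 2054/(-205/11 - 3838) = 2054/(-42423/11) = 2054*(-11/42423) = -286/537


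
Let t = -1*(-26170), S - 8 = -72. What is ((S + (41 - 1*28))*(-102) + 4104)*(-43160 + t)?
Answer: -158108940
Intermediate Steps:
S = -64 (S = 8 - 72 = -64)
t = 26170
((S + (41 - 1*28))*(-102) + 4104)*(-43160 + t) = ((-64 + (41 - 1*28))*(-102) + 4104)*(-43160 + 26170) = ((-64 + (41 - 28))*(-102) + 4104)*(-16990) = ((-64 + 13)*(-102) + 4104)*(-16990) = (-51*(-102) + 4104)*(-16990) = (5202 + 4104)*(-16990) = 9306*(-16990) = -158108940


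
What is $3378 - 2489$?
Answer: $889$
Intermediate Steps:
$3378 - 2489 = 889$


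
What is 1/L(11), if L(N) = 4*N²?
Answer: 1/484 ≈ 0.0020661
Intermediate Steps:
1/L(11) = 1/(4*11²) = 1/(4*121) = 1/484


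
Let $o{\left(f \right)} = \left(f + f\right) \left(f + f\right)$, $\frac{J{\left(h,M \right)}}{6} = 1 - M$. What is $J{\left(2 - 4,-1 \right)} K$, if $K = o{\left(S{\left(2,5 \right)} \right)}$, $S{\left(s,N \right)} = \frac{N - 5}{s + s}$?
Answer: $0$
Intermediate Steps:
$S{\left(s,N \right)} = \frac{-5 + N}{2 s}$
$J{\left(h,M \right)} = 6 - 6 M$ ($J{\left(h,M \right)} = 6 \left(1 - M\right) = 6 - 6 M$)
$o{\left(f \right)} = 4 f^{2}$ ($o{\left(f \right)} = 2 f 2 f = 4 f^{2}$)
$K = 0$ ($K = 4 \left(\frac{-5 + 5}{2 \cdot 2}\right)^{2} = 4 \left(\frac{1}{2} \cdot \frac{1}{2} \cdot 0\right)^{2} = 4 \cdot 0^{2} = 4 \cdot 0 = 0$)
$J{\left(2 - 4,-1 \right)} K = \left(6 - -6\right) 0 = \left(6 + 6\right) 0 = 12 \cdot 0 = 0$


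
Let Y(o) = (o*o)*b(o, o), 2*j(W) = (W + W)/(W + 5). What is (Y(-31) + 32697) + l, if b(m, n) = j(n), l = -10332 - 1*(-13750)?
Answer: 968781/26 ≈ 37261.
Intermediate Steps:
l = 3418 (l = -10332 + 13750 = 3418)
j(W) = W/(5 + W) (j(W) = ((W + W)/(W + 5))/2 = ((2*W)/(5 + W))/2 = (2*W/(5 + W))/2 = W/(5 + W))
b(m, n) = n/(5 + n)
Y(o) = o³/(5 + o) (Y(o) = (o*o)*(o/(5 + o)) = o²*(o/(5 + o)) = o³/(5 + o))
(Y(-31) + 32697) + l = ((-31)³/(5 - 31) + 32697) + 3418 = (-29791/(-26) + 32697) + 3418 = (-29791*(-1/26) + 32697) + 3418 = (29791/26 + 32697) + 3418 = 879913/26 + 3418 = 968781/26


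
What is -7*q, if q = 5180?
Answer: -36260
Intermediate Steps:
-7*q = -7*5180 = -36260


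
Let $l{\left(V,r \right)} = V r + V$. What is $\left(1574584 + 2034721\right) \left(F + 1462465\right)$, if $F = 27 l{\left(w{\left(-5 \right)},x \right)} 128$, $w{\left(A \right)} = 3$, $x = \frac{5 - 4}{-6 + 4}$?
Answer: $5297192873945$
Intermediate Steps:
$x = - \frac{1}{2}$ ($x = 1 \frac{1}{-2} = 1 \left(- \frac{1}{2}\right) = - \frac{1}{2} \approx -0.5$)
$l{\left(V,r \right)} = V + V r$
$F = 5184$ ($F = 27 \cdot 3 \left(1 - \frac{1}{2}\right) 128 = 27 \cdot 3 \cdot \frac{1}{2} \cdot 128 = 27 \cdot \frac{3}{2} \cdot 128 = \frac{81}{2} \cdot 128 = 5184$)
$\left(1574584 + 2034721\right) \left(F + 1462465\right) = \left(1574584 + 2034721\right) \left(5184 + 1462465\right) = 3609305 \cdot 1467649 = 5297192873945$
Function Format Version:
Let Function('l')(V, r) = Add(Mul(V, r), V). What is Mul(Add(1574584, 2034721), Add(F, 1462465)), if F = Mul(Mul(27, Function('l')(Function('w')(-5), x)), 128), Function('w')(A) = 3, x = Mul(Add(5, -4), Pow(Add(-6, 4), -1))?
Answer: 5297192873945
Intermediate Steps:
x = Rational(-1, 2) (x = Mul(1, Pow(-2, -1)) = Mul(1, Rational(-1, 2)) = Rational(-1, 2) ≈ -0.50000)
Function('l')(V, r) = Add(V, Mul(V, r))
F = 5184 (F = Mul(Mul(27, Mul(3, Add(1, Rational(-1, 2)))), 128) = Mul(Mul(27, Mul(3, Rational(1, 2))), 128) = Mul(Mul(27, Rational(3, 2)), 128) = Mul(Rational(81, 2), 128) = 5184)
Mul(Add(1574584, 2034721), Add(F, 1462465)) = Mul(Add(1574584, 2034721), Add(5184, 1462465)) = Mul(3609305, 1467649) = 5297192873945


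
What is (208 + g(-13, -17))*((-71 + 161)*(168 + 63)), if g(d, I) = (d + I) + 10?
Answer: 3908520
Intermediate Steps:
g(d, I) = 10 + I + d (g(d, I) = (I + d) + 10 = 10 + I + d)
(208 + g(-13, -17))*((-71 + 161)*(168 + 63)) = (208 + (10 - 17 - 13))*((-71 + 161)*(168 + 63)) = (208 - 20)*(90*231) = 188*20790 = 3908520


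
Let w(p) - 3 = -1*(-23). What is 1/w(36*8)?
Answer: 1/26 ≈ 0.038462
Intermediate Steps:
w(p) = 26 (w(p) = 3 - 1*(-23) = 3 + 23 = 26)
1/w(36*8) = 1/26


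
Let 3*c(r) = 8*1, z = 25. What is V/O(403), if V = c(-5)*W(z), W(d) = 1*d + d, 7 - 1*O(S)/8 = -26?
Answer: 50/99 ≈ 0.50505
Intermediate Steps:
O(S) = 264 (O(S) = 56 - 8*(-26) = 56 + 208 = 264)
W(d) = 2*d (W(d) = d + d = 2*d)
c(r) = 8/3 (c(r) = (8*1)/3 = (⅓)*8 = 8/3)
V = 400/3 (V = 8*(2*25)/3 = (8/3)*50 = 400/3 ≈ 133.33)
V/O(403) = (400/3)/264 = (400/3)*(1/264) = 50/99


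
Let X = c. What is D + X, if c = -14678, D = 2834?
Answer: -11844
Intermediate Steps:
X = -14678
D + X = 2834 - 14678 = -11844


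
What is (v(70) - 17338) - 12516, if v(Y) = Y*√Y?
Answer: -29854 + 70*√70 ≈ -29268.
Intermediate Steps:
v(Y) = Y^(3/2)
(v(70) - 17338) - 12516 = (70^(3/2) - 17338) - 12516 = (70*√70 - 17338) - 12516 = (-17338 + 70*√70) - 12516 = -29854 + 70*√70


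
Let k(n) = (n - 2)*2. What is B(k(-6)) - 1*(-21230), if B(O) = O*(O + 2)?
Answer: 21454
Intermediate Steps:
k(n) = -4 + 2*n (k(n) = (-2 + n)*2 = -4 + 2*n)
B(O) = O*(2 + O)
B(k(-6)) - 1*(-21230) = (-4 + 2*(-6))*(2 + (-4 + 2*(-6))) - 1*(-21230) = (-4 - 12)*(2 + (-4 - 12)) + 21230 = -16*(2 - 16) + 21230 = -16*(-14) + 21230 = 224 + 21230 = 21454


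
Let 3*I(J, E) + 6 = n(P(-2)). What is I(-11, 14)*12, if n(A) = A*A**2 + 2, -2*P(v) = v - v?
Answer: -16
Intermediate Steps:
P(v) = 0 (P(v) = -(v - v)/2 = -1/2*0 = 0)
n(A) = 2 + A**3 (n(A) = A**3 + 2 = 2 + A**3)
I(J, E) = -4/3 (I(J, E) = -2 + (2 + 0**3)/3 = -2 + (2 + 0)/3 = -2 + (1/3)*2 = -2 + 2/3 = -4/3)
I(-11, 14)*12 = -4/3*12 = -16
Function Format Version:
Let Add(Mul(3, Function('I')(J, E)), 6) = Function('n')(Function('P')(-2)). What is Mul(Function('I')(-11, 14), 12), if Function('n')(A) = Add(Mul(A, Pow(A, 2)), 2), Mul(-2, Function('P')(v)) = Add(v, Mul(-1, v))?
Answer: -16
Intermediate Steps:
Function('P')(v) = 0 (Function('P')(v) = Mul(Rational(-1, 2), Add(v, Mul(-1, v))) = Mul(Rational(-1, 2), 0) = 0)
Function('n')(A) = Add(2, Pow(A, 3)) (Function('n')(A) = Add(Pow(A, 3), 2) = Add(2, Pow(A, 3)))
Function('I')(J, E) = Rational(-4, 3) (Function('I')(J, E) = Add(-2, Mul(Rational(1, 3), Add(2, Pow(0, 3)))) = Add(-2, Mul(Rational(1, 3), Add(2, 0))) = Add(-2, Mul(Rational(1, 3), 2)) = Add(-2, Rational(2, 3)) = Rational(-4, 3))
Mul(Function('I')(-11, 14), 12) = Mul(Rational(-4, 3), 12) = -16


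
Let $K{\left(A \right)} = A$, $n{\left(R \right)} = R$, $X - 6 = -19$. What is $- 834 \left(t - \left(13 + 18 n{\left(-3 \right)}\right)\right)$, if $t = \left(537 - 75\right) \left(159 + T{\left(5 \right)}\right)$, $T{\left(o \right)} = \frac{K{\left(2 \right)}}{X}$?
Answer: $- \frac{796105542}{13} \approx -6.1239 \cdot 10^{7}$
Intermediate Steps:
$X = -13$ ($X = 6 - 19 = -13$)
$T{\left(o \right)} = - \frac{2}{13}$ ($T{\left(o \right)} = \frac{2}{-13} = 2 \left(- \frac{1}{13}\right) = - \frac{2}{13}$)
$t = \frac{954030}{13}$ ($t = \left(537 - 75\right) \left(159 - \frac{2}{13}\right) = 462 \cdot \frac{2065}{13} = \frac{954030}{13} \approx 73387.0$)
$- 834 \left(t - \left(13 + 18 n{\left(-3 \right)}\right)\right) = - 834 \left(\frac{954030}{13} - -41\right) = - 834 \left(\frac{954030}{13} + \left(54 - 13\right)\right) = - 834 \left(\frac{954030}{13} + 41\right) = \left(-834\right) \frac{954563}{13} = - \frac{796105542}{13}$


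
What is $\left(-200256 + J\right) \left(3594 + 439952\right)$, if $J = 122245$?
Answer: $-34601467006$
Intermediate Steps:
$\left(-200256 + J\right) \left(3594 + 439952\right) = \left(-200256 + 122245\right) \left(3594 + 439952\right) = \left(-78011\right) 443546 = -34601467006$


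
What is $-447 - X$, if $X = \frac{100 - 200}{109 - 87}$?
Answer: $- \frac{4867}{11} \approx -442.45$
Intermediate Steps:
$X = - \frac{50}{11}$ ($X = - \frac{100}{22} = \left(-100\right) \frac{1}{22} = - \frac{50}{11} \approx -4.5455$)
$-447 - X = -447 - - \frac{50}{11} = -447 + \frac{50}{11} = - \frac{4867}{11}$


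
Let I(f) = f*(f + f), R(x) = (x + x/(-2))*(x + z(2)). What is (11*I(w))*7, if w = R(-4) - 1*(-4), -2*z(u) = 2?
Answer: 30184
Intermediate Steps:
z(u) = -1 (z(u) = -½*2 = -1)
R(x) = x*(-1 + x)/2 (R(x) = (x + x/(-2))*(x - 1) = (x + x*(-½))*(-1 + x) = (x - x/2)*(-1 + x) = (x/2)*(-1 + x) = x*(-1 + x)/2)
w = 14 (w = (½)*(-4)*(-1 - 4) - 1*(-4) = (½)*(-4)*(-5) + 4 = 10 + 4 = 14)
I(f) = 2*f² (I(f) = f*(2*f) = 2*f²)
(11*I(w))*7 = (11*(2*14²))*7 = (11*(2*196))*7 = (11*392)*7 = 4312*7 = 30184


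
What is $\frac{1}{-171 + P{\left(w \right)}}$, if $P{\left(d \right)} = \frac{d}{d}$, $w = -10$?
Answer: $- \frac{1}{170} \approx -0.0058824$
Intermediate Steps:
$P{\left(d \right)} = 1$
$\frac{1}{-171 + P{\left(w \right)}} = \frac{1}{-171 + 1} = \frac{1}{-170} = - \frac{1}{170}$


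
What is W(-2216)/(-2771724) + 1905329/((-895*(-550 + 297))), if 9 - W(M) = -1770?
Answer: 1760214429777/209205107980 ≈ 8.4138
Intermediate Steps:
W(M) = 1779 (W(M) = 9 - 1*(-1770) = 9 + 1770 = 1779)
W(-2216)/(-2771724) + 1905329/((-895*(-550 + 297))) = 1779/(-2771724) + 1905329/((-895*(-550 + 297))) = 1779*(-1/2771724) + 1905329/((-895*(-253))) = -593/923908 + 1905329/226435 = 1760214429777/209205107980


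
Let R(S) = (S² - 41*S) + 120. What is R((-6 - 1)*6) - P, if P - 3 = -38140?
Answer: 41743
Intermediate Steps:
P = -38137 (P = 3 - 38140 = -38137)
R(S) = 120 + S² - 41*S
R((-6 - 1)*6) - P = (120 + ((-6 - 1)*6)² - 41*(-6 - 1)*6) - 1*(-38137) = (120 + (-7*6)² - (-287)*6) + 38137 = (120 + (-42)² - 41*(-42)) + 38137 = (120 + 1764 + 1722) + 38137 = 3606 + 38137 = 41743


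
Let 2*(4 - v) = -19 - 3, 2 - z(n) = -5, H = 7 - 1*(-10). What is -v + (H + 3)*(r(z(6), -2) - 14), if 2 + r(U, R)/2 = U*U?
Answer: 1585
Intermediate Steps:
H = 17 (H = 7 + 10 = 17)
z(n) = 7 (z(n) = 2 - 1*(-5) = 2 + 5 = 7)
r(U, R) = -4 + 2*U**2 (r(U, R) = -4 + 2*(U*U) = -4 + 2*U**2)
v = 15 (v = 4 - (-19 - 3)/2 = 4 - 1/2*(-22) = 4 + 11 = 15)
-v + (H + 3)*(r(z(6), -2) - 14) = -1*15 + (17 + 3)*((-4 + 2*7**2) - 14) = -15 + 20*((-4 + 2*49) - 14) = -15 + 20*((-4 + 98) - 14) = -15 + 20*(94 - 14) = -15 + 20*80 = -15 + 1600 = 1585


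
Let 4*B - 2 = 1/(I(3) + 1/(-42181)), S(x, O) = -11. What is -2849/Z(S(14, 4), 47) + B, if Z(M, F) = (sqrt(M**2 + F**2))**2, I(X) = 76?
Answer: -429913679/597552732 ≈ -0.71946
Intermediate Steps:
B = 6453691/12823020 (B = 1/2 + 1/(4*(76 + 1/(-42181))) = 1/2 + 1/(4*(76 - 1/42181)) = 1/2 + 1/(4*(3205755/42181)) = 1/2 + (1/4)*(42181/3205755) = 1/2 + 42181/12823020 = 6453691/12823020 ≈ 0.50329)
Z(M, F) = F**2 + M**2 (Z(M, F) = (sqrt(F**2 + M**2))**2 = F**2 + M**2)
-2849/Z(S(14, 4), 47) + B = -2849/(47**2 + (-11)**2) + 6453691/12823020 = -2849/(2209 + 121) + 6453691/12823020 = -2849/2330 + 6453691/12823020 = -429913679/597552732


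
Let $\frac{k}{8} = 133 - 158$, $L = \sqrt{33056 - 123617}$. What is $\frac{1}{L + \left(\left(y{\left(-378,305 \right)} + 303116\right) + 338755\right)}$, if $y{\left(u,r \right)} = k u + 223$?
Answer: $\frac{717694}{515084768197} - \frac{i \sqrt{90561}}{515084768197} \approx 1.3934 \cdot 10^{-6} - 5.8424 \cdot 10^{-10} i$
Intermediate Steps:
$L = i \sqrt{90561}$ ($L = \sqrt{-90561} = i \sqrt{90561} \approx 300.93 i$)
$k = -200$ ($k = 8 \left(133 - 158\right) = 8 \left(-25\right) = -200$)
$y{\left(u,r \right)} = 223 - 200 u$ ($y{\left(u,r \right)} = - 200 u + 223 = 223 - 200 u$)
$\frac{1}{L + \left(\left(y{\left(-378,305 \right)} + 303116\right) + 338755\right)} = \frac{1}{i \sqrt{90561} + \left(\left(\left(223 - -75600\right) + 303116\right) + 338755\right)} = \frac{1}{i \sqrt{90561} + \left(\left(\left(223 + 75600\right) + 303116\right) + 338755\right)} = \frac{1}{i \sqrt{90561} + \left(\left(75823 + 303116\right) + 338755\right)} = \frac{1}{i \sqrt{90561} + \left(378939 + 338755\right)} = \frac{1}{i \sqrt{90561} + 717694} = \frac{1}{717694 + i \sqrt{90561}}$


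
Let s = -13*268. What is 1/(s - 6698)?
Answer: -1/10182 ≈ -9.8213e-5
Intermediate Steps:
s = -3484
1/(s - 6698) = 1/(-3484 - 6698) = 1/(-10182) = -1/10182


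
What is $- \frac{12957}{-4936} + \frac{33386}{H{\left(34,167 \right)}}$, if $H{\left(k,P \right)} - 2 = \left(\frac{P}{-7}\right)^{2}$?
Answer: $\frac{13675039}{223896} \approx 61.078$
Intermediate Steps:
$H{\left(k,P \right)} = 2 + \frac{P^{2}}{49}$ ($H{\left(k,P \right)} = 2 + \left(\frac{P}{-7}\right)^{2} = 2 + \left(P \left(- \frac{1}{7}\right)\right)^{2} = 2 + \left(- \frac{P}{7}\right)^{2} = 2 + \frac{P^{2}}{49}$)
$- \frac{12957}{-4936} + \frac{33386}{H{\left(34,167 \right)}} = - \frac{12957}{-4936} + \frac{33386}{2 + \frac{167^{2}}{49}} = \left(-12957\right) \left(- \frac{1}{4936}\right) + \frac{33386}{2 + \frac{1}{49} \cdot 27889} = \frac{21}{8} + \frac{33386}{2 + \frac{27889}{49}} = \frac{21}{8} + \frac{33386}{\frac{27987}{49}} = \frac{21}{8} + 33386 \cdot \frac{49}{27987} = \frac{21}{8} + \frac{1635914}{27987} = \frac{13675039}{223896}$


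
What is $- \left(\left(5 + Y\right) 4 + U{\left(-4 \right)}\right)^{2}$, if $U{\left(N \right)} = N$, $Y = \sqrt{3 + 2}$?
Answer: $-336 - 128 \sqrt{5} \approx -622.22$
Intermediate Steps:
$Y = \sqrt{5} \approx 2.2361$
$- \left(\left(5 + Y\right) 4 + U{\left(-4 \right)}\right)^{2} = - \left(\left(5 + \sqrt{5}\right) 4 - 4\right)^{2} = - \left(\left(20 + 4 \sqrt{5}\right) - 4\right)^{2} = - \left(16 + 4 \sqrt{5}\right)^{2}$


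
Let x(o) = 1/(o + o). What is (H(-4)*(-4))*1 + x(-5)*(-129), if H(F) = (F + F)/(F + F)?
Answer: 89/10 ≈ 8.9000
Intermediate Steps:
H(F) = 1 (H(F) = (2*F)/((2*F)) = (2*F)*(1/(2*F)) = 1)
x(o) = 1/(2*o)
(H(-4)*(-4))*1 + x(-5)*(-129) = (1*(-4))*1 + ((½)/(-5))*(-129) = -4*1 + ((½)*(-⅕))*(-129) = -4 - ⅒*(-129) = -4 + 129/10 = 89/10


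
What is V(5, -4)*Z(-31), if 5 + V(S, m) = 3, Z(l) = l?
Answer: 62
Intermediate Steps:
V(S, m) = -2 (V(S, m) = -5 + 3 = -2)
V(5, -4)*Z(-31) = -2*(-31) = 62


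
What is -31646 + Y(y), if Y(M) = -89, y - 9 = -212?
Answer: -31735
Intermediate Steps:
y = -203 (y = 9 - 212 = -203)
-31646 + Y(y) = -31646 - 89 = -31735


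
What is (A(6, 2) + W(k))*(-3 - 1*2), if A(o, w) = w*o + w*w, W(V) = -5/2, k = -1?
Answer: -135/2 ≈ -67.500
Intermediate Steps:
W(V) = -5/2 (W(V) = -5*½ = -5/2)
A(o, w) = w² + o*w (A(o, w) = o*w + w² = w² + o*w)
(A(6, 2) + W(k))*(-3 - 1*2) = (2*(6 + 2) - 5/2)*(-3 - 1*2) = (2*8 - 5/2)*(-3 - 2) = (16 - 5/2)*(-5) = (27/2)*(-5) = -135/2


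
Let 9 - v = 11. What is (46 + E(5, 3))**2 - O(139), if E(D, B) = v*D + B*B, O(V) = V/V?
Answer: 2024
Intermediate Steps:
v = -2 (v = 9 - 1*11 = 9 - 11 = -2)
O(V) = 1
E(D, B) = B**2 - 2*D (E(D, B) = -2*D + B*B = -2*D + B**2 = B**2 - 2*D)
(46 + E(5, 3))**2 - O(139) = (46 + (3**2 - 2*5))**2 - 1*1 = (46 + (9 - 10))**2 - 1 = (46 - 1)**2 - 1 = 45**2 - 1 = 2025 - 1 = 2024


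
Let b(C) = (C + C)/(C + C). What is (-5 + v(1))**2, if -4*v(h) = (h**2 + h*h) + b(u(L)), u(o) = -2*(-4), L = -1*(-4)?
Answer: 529/16 ≈ 33.063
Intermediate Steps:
L = 4
u(o) = 8
b(C) = 1 (b(C) = (2*C)/((2*C)) = (2*C)*(1/(2*C)) = 1)
v(h) = -1/4 - h**2/2 (v(h) = -((h**2 + h*h) + 1)/4 = -((h**2 + h**2) + 1)/4 = -(2*h**2 + 1)/4 = -(1 + 2*h**2)/4 = -1/4 - h**2/2)
(-5 + v(1))**2 = (-5 + (-1/4 - 1/2*1**2))**2 = (-5 + (-1/4 - 1/2*1))**2 = (-5 + (-1/4 - 1/2))**2 = (-5 - 3/4)**2 = (-23/4)**2 = 529/16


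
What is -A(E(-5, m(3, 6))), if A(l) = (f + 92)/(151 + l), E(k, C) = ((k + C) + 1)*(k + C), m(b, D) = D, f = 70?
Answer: -18/17 ≈ -1.0588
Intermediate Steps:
E(k, C) = (C + k)*(1 + C + k) (E(k, C) = ((C + k) + 1)*(C + k) = (1 + C + k)*(C + k) = (C + k)*(1 + C + k))
A(l) = 162/(151 + l) (A(l) = (70 + 92)/(151 + l) = 162/(151 + l))
-A(E(-5, m(3, 6))) = -162/(151 + (6 - 5 + 6**2 + (-5)**2 + 2*6*(-5))) = -162/(151 + (6 - 5 + 36 + 25 - 60)) = -162/(151 + 2) = -162/153 = -1*18/17 = -18/17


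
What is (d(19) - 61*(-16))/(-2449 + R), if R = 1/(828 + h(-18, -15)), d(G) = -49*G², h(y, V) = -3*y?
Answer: 14740866/2160017 ≈ 6.8244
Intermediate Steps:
R = 1/882 (R = 1/(828 - 3*(-18)) = 1/(828 + 54) = 1/882 ≈ 0.0011338)
(d(19) - 61*(-16))/(-2449 + R) = (-49*19² - 61*(-16))/(-2449 + 1/882) = (-49*361 + 976)/(-2160017/882) = (-17689 + 976)*(-882/2160017) = -16713*(-882/2160017) = 14740866/2160017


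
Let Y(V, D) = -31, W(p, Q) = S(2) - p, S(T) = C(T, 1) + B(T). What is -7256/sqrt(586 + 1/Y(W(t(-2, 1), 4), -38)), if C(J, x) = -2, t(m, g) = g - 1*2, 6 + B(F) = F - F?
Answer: -7256*sqrt(563115)/18165 ≈ -299.75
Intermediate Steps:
B(F) = -6 (B(F) = -6 + (F - F) = -6 + 0 = -6)
t(m, g) = -2 + g (t(m, g) = g - 2 = -2 + g)
S(T) = -8 (S(T) = -2 - 6 = -8)
W(p, Q) = -8 - p
-7256/sqrt(586 + 1/Y(W(t(-2, 1), 4), -38)) = -7256/sqrt(586 + 1/(-31)) = -7256/sqrt(586 - 1/31) = -7256*sqrt(563115)/18165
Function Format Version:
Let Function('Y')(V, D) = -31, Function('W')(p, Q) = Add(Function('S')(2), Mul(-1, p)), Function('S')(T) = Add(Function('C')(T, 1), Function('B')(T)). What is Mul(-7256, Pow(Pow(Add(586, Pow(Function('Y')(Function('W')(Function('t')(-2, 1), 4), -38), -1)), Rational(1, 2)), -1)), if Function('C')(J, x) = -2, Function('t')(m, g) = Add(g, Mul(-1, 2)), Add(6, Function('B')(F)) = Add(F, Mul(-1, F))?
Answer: Mul(Rational(-7256, 18165), Pow(563115, Rational(1, 2))) ≈ -299.75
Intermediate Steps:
Function('B')(F) = -6 (Function('B')(F) = Add(-6, Add(F, Mul(-1, F))) = Add(-6, 0) = -6)
Function('t')(m, g) = Add(-2, g) (Function('t')(m, g) = Add(g, -2) = Add(-2, g))
Function('S')(T) = -8 (Function('S')(T) = Add(-2, -6) = -8)
Function('W')(p, Q) = Add(-8, Mul(-1, p))
Mul(-7256, Pow(Pow(Add(586, Pow(Function('Y')(Function('W')(Function('t')(-2, 1), 4), -38), -1)), Rational(1, 2)), -1)) = Mul(-7256, Pow(Pow(Add(586, Pow(-31, -1)), Rational(1, 2)), -1)) = Mul(-7256, Pow(Pow(Add(586, Rational(-1, 31)), Rational(1, 2)), -1)) = Mul(-7256, Pow(Pow(Rational(18165, 31), Rational(1, 2)), -1)) = Mul(-7256, Pow(Mul(Rational(1, 31), Pow(563115, Rational(1, 2))), -1)) = Mul(-7256, Mul(Rational(1, 18165), Pow(563115, Rational(1, 2)))) = Mul(Rational(-7256, 18165), Pow(563115, Rational(1, 2)))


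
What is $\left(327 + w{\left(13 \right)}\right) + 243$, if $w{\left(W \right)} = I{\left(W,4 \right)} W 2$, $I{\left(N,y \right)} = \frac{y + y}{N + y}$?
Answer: $\frac{9898}{17} \approx 582.24$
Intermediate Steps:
$I{\left(N,y \right)} = \frac{2 y}{N + y}$
$w{\left(W \right)} = \frac{16 W}{4 + W}$ ($w{\left(W \right)} = 2 \cdot 4 \frac{1}{W + 4} W 2 = 2 \cdot 4 \frac{1}{4 + W} W 2 = \frac{8}{4 + W} W 2 = \frac{8 W}{4 + W} 2 = \frac{16 W}{4 + W}$)
$\left(327 + w{\left(13 \right)}\right) + 243 = \left(327 + 16 \cdot 13 \frac{1}{4 + 13}\right) + 243 = \left(327 + 16 \cdot 13 \cdot \frac{1}{17}\right) + 243 = \left(327 + \frac{208}{17}\right) + 243 = \frac{5767}{17} + 243 = \frac{9898}{17}$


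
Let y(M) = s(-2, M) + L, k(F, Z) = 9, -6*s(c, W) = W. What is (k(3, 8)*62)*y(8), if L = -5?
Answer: -3534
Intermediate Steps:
s(c, W) = -W/6
y(M) = -5 - M/6 (y(M) = -M/6 - 5 = -5 - M/6)
(k(3, 8)*62)*y(8) = (9*62)*(-5 - 1/6*8) = 558*(-5 - 4/3) = 558*(-19/3) = -3534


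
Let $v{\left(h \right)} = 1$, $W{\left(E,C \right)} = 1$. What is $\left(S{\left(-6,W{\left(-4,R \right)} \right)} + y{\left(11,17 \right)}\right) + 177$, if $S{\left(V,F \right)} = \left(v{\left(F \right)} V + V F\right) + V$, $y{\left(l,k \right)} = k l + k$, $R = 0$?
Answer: $363$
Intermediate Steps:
$y{\left(l,k \right)} = k + k l$
$S{\left(V,F \right)} = 2 V + F V$ ($S{\left(V,F \right)} = \left(1 V + V F\right) + V = \left(V + F V\right) + V = 2 V + F V$)
$\left(S{\left(-6,W{\left(-4,R \right)} \right)} + y{\left(11,17 \right)}\right) + 177 = \left(- 6 \left(2 + 1\right) + 17 \left(1 + 11\right)\right) + 177 = \left(\left(-6\right) 3 + 17 \cdot 12\right) + 177 = \left(-18 + 204\right) + 177 = 186 + 177 = 363$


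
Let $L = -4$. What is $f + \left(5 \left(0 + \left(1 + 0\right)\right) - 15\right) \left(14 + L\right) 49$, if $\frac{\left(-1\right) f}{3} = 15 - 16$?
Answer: $-4897$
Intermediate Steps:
$f = 3$ ($f = - 3 \left(15 - 16\right) = \left(-3\right) \left(-1\right) = 3$)
$f + \left(5 \left(0 + \left(1 + 0\right)\right) - 15\right) \left(14 + L\right) 49 = 3 + \left(5 \left(0 + \left(1 + 0\right)\right) - 15\right) \left(14 - 4\right) 49 = 3 + \left(5 \left(0 + 1\right) - 15\right) 10 \cdot 49 = 3 + \left(5 \cdot 1 - 15\right) 10 \cdot 49 = 3 + \left(5 - 15\right) 10 \cdot 49 = 3 + \left(-10\right) 10 \cdot 49 = 3 - 4900 = -4897$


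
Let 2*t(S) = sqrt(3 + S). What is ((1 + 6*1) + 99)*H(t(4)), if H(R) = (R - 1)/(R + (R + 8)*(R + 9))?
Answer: -178504/77953 + 77804*sqrt(7)/77953 ≈ 0.35080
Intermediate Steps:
t(S) = sqrt(3 + S)/2
H(R) = (-1 + R)/(R + (8 + R)*(9 + R))
((1 + 6*1) + 99)*H(t(4)) = ((1 + 6*1) + 99)*((-1 + sqrt(3 + 4)/2)/(72 + (sqrt(3 + 4)/2)**2 + 18*(sqrt(3 + 4)/2))) = ((1 + 6) + 99)*((-1 + sqrt(7)/2)/(72 + (sqrt(7)/2)**2 + 18*(sqrt(7)/2))) = (7 + 99)*((-1 + sqrt(7)/2)/(72 + 7/4 + 9*sqrt(7))) = 106*((-1 + sqrt(7)/2)/(295/4 + 9*sqrt(7))) = 106*(-1 + sqrt(7)/2)/(295/4 + 9*sqrt(7))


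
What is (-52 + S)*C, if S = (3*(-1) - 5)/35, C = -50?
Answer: 18280/7 ≈ 2611.4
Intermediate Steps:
S = -8/35 (S = (-3 - 5)*(1/35) = -8*1/35 = -8/35 ≈ -0.22857)
(-52 + S)*C = (-52 - 8/35)*(-50) = -1828/35*(-50) = 18280/7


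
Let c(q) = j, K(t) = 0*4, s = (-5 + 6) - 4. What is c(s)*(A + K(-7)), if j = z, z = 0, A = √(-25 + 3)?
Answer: 0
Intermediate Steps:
A = I*√22 (A = √(-22) = I*√22 ≈ 4.6904*I)
j = 0
s = -3 (s = 1 - 4 = -3)
K(t) = 0
c(q) = 0
c(s)*(A + K(-7)) = 0*(I*√22 + 0) = 0*(I*√22) = 0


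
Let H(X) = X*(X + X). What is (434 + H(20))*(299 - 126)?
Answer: 213482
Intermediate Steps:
H(X) = 2*X**2 (H(X) = X*(2*X) = 2*X**2)
(434 + H(20))*(299 - 126) = (434 + 2*20**2)*(299 - 126) = (434 + 2*400)*173 = (434 + 800)*173 = 1234*173 = 213482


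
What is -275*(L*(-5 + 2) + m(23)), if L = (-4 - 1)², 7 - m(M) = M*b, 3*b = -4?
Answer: 30800/3 ≈ 10267.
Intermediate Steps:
b = -4/3 (b = (⅓)*(-4) = -4/3 ≈ -1.3333)
m(M) = 7 + 4*M/3 (m(M) = 7 - M*(-4)/3 = 7 - (-4)*M/3 = 7 + 4*M/3)
L = 25 (L = (-5)² = 25)
-275*(L*(-5 + 2) + m(23)) = -275*(25*(-5 + 2) + (7 + (4/3)*23)) = -275*(25*(-3) + (7 + 92/3)) = -275*(-75 + 113/3) = -275*(-112/3) = 30800/3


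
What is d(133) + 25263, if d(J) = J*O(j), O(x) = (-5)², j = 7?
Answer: 28588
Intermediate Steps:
O(x) = 25
d(J) = 25*J (d(J) = J*25 = 25*J)
d(133) + 25263 = 25*133 + 25263 = 3325 + 25263 = 28588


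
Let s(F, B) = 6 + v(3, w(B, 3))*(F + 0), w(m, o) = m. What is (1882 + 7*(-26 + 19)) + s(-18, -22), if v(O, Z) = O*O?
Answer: 1677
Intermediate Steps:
v(O, Z) = O²
s(F, B) = 6 + 9*F (s(F, B) = 6 + 3²*(F + 0) = 6 + 9*F)
(1882 + 7*(-26 + 19)) + s(-18, -22) = (1882 + 7*(-26 + 19)) + (6 + 9*(-18)) = (1882 + 7*(-7)) + (6 - 162) = (1882 - 49) - 156 = 1833 - 156 = 1677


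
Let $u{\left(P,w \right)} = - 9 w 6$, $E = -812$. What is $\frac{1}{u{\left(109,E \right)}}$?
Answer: $\frac{1}{43848} \approx 2.2806 \cdot 10^{-5}$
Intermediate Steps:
$u{\left(P,w \right)} = - 54 w$
$\frac{1}{u{\left(109,E \right)}} = \frac{1}{\left(-54\right) \left(-812\right)} = \frac{1}{43848}$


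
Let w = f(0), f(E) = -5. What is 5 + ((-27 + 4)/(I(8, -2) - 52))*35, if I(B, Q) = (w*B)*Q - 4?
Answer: -685/24 ≈ -28.542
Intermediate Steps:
w = -5
I(B, Q) = -4 - 5*B*Q (I(B, Q) = (-5*B)*Q - 4 = -5*B*Q - 4 = -4 - 5*B*Q)
5 + ((-27 + 4)/(I(8, -2) - 52))*35 = 5 + ((-27 + 4)/((-4 - 5*8*(-2)) - 52))*35 = 5 - 23/((-4 + 80) - 52)*35 = 5 - 23/(76 - 52)*35 = 5 - 23/24*35 = 5 - 805/24 = -685/24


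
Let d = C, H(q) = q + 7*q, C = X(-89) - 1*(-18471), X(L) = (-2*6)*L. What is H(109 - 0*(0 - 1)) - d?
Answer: -18667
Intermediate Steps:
X(L) = -12*L
C = 19539 (C = -12*(-89) - 1*(-18471) = 1068 + 18471 = 19539)
H(q) = 8*q
d = 19539
H(109 - 0*(0 - 1)) - d = 8*(109 - 0*(0 - 1)) - 1*19539 = 8*(109 - 0*(-1)) - 19539 = 8*(109 - 1*0) - 19539 = 8*(109 + 0) - 19539 = 8*109 - 19539 = 872 - 19539 = -18667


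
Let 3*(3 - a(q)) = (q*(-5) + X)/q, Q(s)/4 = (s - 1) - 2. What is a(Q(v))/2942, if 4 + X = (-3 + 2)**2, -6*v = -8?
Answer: 271/176520 ≈ 0.0015352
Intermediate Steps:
v = 4/3 (v = -1/6*(-8) = 4/3 ≈ 1.3333)
Q(s) = -12 + 4*s (Q(s) = 4*((s - 1) - 2) = 4*((-1 + s) - 2) = 4*(-3 + s) = -12 + 4*s)
X = -3 (X = -4 + (-3 + 2)**2 = -4 + (-1)**2 = -4 + 1 = -3)
a(q) = 3 - (-3 - 5*q)/(3*q) (a(q) = 3 - (q*(-5) - 3)/(3*q) = 3 - (-5*q - 3)/(3*q) = 3 - (-3 - 5*q)/(3*q))
a(Q(v))/2942 = (14/3 + 1/(-12 + 4*(4/3)))/2942 = (14/3 + 1/(-12 + 16/3))*(1/2942) = (14/3 + 1/(-20/3))*(1/2942) = (14/3 - 3/20)*(1/2942) = (271/60)*(1/2942) = 271/176520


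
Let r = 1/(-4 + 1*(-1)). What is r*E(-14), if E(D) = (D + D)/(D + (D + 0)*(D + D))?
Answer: 2/135 ≈ 0.014815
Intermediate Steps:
r = -⅕ (r = 1/(-4 - 1) = 1/(-5) = -⅕ ≈ -0.20000)
E(D) = 2*D/(D + 2*D²) (E(D) = (2*D)/(D + D*(2*D)) = (2*D)/(D + 2*D²) = 2*D/(D + 2*D²))
r*E(-14) = -2/(5*(1 + 2*(-14))) = -2/(5*(1 - 28)) = -2/(5*(-27)) = -2*(-1)/(5*27) = -⅕*(-2/27) = 2/135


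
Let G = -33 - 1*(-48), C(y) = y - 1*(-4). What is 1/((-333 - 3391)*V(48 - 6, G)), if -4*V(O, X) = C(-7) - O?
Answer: -1/41895 ≈ -2.3869e-5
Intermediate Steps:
C(y) = 4 + y (C(y) = y + 4 = 4 + y)
G = 15 (G = -33 + 48 = 15)
V(O, X) = 3/4 + O/4 (V(O, X) = -((4 - 7) - O)/4 = -(-3 - O)/4 = 3/4 + O/4)
1/((-333 - 3391)*V(48 - 6, G)) = 1/((-333 - 3391)*(3/4 + (48 - 6)/4)) = 1/((-3724)*(3/4 + (1/4)*42)) = -1/(3724*(3/4 + 21/2)) = -1/(3724*45/4) = -1/3724*4/45 = -1/41895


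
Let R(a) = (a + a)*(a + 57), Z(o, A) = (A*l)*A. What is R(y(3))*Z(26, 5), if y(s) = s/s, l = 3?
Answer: 8700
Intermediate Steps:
y(s) = 1
Z(o, A) = 3*A**2 (Z(o, A) = (A*3)*A = (3*A)*A = 3*A**2)
R(a) = 2*a*(57 + a) (R(a) = (2*a)*(57 + a) = 2*a*(57 + a))
R(y(3))*Z(26, 5) = (2*1*(57 + 1))*(3*5**2) = (2*1*58)*(3*25) = 116*75 = 8700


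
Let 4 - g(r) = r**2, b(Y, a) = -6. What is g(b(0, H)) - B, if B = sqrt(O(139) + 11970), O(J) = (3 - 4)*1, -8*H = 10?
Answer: -32 - sqrt(11969) ≈ -141.40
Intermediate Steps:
H = -5/4 (H = -1/8*10 = -5/4 ≈ -1.2500)
O(J) = -1 (O(J) = -1*1 = -1)
g(r) = 4 - r**2
B = sqrt(11969) (B = sqrt(-1 + 11970) = sqrt(11969) ≈ 109.40)
g(b(0, H)) - B = (4 - 1*(-6)**2) - sqrt(11969) = (4 - 1*36) - sqrt(11969) = (4 - 36) - sqrt(11969) = -32 - sqrt(11969)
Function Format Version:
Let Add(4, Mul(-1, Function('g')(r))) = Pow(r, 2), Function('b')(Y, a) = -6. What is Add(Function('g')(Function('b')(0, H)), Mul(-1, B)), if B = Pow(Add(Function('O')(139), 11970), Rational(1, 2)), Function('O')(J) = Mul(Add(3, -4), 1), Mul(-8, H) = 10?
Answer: Add(-32, Mul(-1, Pow(11969, Rational(1, 2)))) ≈ -141.40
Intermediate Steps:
H = Rational(-5, 4) (H = Mul(Rational(-1, 8), 10) = Rational(-5, 4) ≈ -1.2500)
Function('O')(J) = -1 (Function('O')(J) = Mul(-1, 1) = -1)
Function('g')(r) = Add(4, Mul(-1, Pow(r, 2)))
B = Pow(11969, Rational(1, 2)) (B = Pow(Add(-1, 11970), Rational(1, 2)) = Pow(11969, Rational(1, 2)) ≈ 109.40)
Add(Function('g')(Function('b')(0, H)), Mul(-1, B)) = Add(Add(4, Mul(-1, Pow(-6, 2))), Mul(-1, Pow(11969, Rational(1, 2)))) = Add(Add(4, Mul(-1, 36)), Mul(-1, Pow(11969, Rational(1, 2)))) = Add(Add(4, -36), Mul(-1, Pow(11969, Rational(1, 2)))) = Add(-32, Mul(-1, Pow(11969, Rational(1, 2))))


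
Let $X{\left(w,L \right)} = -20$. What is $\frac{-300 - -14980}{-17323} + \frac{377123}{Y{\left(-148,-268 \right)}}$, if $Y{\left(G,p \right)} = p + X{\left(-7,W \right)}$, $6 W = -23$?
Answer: $- \frac{6537129569}{4989024} \approx -1310.3$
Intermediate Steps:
$W = - \frac{23}{6}$ ($W = \frac{1}{6} \left(-23\right) = - \frac{23}{6} \approx -3.8333$)
$Y{\left(G,p \right)} = -20 + p$ ($Y{\left(G,p \right)} = p - 20 = -20 + p$)
$\frac{-300 - -14980}{-17323} + \frac{377123}{Y{\left(-148,-268 \right)}} = \frac{-300 - -14980}{-17323} + \frac{377123}{-20 - 268} = \left(-300 + 14980\right) \left(- \frac{1}{17323}\right) + \frac{377123}{-288} = 14680 \left(- \frac{1}{17323}\right) + 377123 \left(- \frac{1}{288}\right) = - \frac{14680}{17323} - \frac{377123}{288} = - \frac{6537129569}{4989024}$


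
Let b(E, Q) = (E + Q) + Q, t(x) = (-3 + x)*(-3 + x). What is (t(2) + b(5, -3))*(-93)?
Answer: 0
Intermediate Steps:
t(x) = (-3 + x)²
b(E, Q) = E + 2*Q
(t(2) + b(5, -3))*(-93) = ((-3 + 2)² + (5 + 2*(-3)))*(-93) = ((-1)² + (5 - 6))*(-93) = (1 - 1)*(-93) = 0*(-93) = 0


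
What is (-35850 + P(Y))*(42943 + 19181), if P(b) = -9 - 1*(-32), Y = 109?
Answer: -2225716548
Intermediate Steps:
P(b) = 23 (P(b) = -9 + 32 = 23)
(-35850 + P(Y))*(42943 + 19181) = (-35850 + 23)*(42943 + 19181) = -35827*62124 = -2225716548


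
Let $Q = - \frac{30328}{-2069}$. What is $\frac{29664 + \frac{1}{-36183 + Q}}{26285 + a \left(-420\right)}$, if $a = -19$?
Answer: $\frac{2219825315467}{2564128725235} \approx 0.86572$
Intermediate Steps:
$Q = \frac{30328}{2069}$ ($Q = \left(-30328\right) \left(- \frac{1}{2069}\right) = \frac{30328}{2069} \approx 14.658$)
$\frac{29664 + \frac{1}{-36183 + Q}}{26285 + a \left(-420\right)} = \frac{29664 + \frac{1}{-36183 + \frac{30328}{2069}}}{26285 - -7980} = \frac{29664 + \frac{1}{- \frac{74832299}{2069}}}{26285 + 7980} = \frac{29664 - \frac{2069}{74832299}}{34265} = \frac{2219825315467}{74832299} \cdot \frac{1}{34265} = \frac{2219825315467}{2564128725235}$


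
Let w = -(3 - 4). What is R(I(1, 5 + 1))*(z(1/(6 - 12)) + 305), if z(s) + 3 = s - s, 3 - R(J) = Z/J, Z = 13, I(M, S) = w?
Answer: -3020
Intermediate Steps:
w = 1 (w = -1*(-1) = 1)
I(M, S) = 1
R(J) = 3 - 13/J
z(s) = -3 (z(s) = -3 + (s - s) = -3 + 0 = -3)
R(I(1, 5 + 1))*(z(1/(6 - 12)) + 305) = (3 - 13/1)*(-3 + 305) = (3 - 13*1)*302 = (3 - 13)*302 = -10*302 = -3020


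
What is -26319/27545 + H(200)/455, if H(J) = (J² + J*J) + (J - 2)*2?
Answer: 12585901/71617 ≈ 175.74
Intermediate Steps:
H(J) = -4 + 2*J + 2*J² (H(J) = (J² + J²) + (-2 + J)*2 = 2*J² + (-4 + 2*J) = -4 + 2*J + 2*J²)
-26319/27545 + H(200)/455 = -26319/27545 + (-4 + 2*200 + 2*200²)/455 = -26319*1/27545 + (-4 + 400 + 2*40000)*(1/455) = -26319/27545 + (-4 + 400 + 80000)*(1/455) = -26319/27545 + 80396*(1/455) = -26319/27545 + 80396/455 = 12585901/71617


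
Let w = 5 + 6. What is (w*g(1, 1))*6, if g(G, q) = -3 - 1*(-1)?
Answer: -132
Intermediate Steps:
g(G, q) = -2 (g(G, q) = -3 + 1 = -2)
w = 11
(w*g(1, 1))*6 = (11*(-2))*6 = -22*6 = -132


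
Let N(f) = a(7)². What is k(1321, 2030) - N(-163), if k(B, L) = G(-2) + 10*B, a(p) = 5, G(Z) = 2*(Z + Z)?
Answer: 13177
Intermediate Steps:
G(Z) = 4*Z (G(Z) = 2*(2*Z) = 4*Z)
k(B, L) = -8 + 10*B (k(B, L) = 4*(-2) + 10*B = -8 + 10*B)
N(f) = 25 (N(f) = 5² = 25)
k(1321, 2030) - N(-163) = (-8 + 10*1321) - 1*25 = (-8 + 13210) - 25 = 13202 - 25 = 13177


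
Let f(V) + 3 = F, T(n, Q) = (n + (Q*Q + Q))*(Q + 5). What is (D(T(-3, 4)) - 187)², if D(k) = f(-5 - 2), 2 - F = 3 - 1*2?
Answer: 35721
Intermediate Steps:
F = 1 (F = 2 - (3 - 1*2) = 2 - (3 - 2) = 2 - 1*1 = 2 - 1 = 1)
T(n, Q) = (5 + Q)*(Q + n + Q²) (T(n, Q) = (n + (Q² + Q))*(5 + Q) = (n + (Q + Q²))*(5 + Q) = (Q + n + Q²)*(5 + Q) = (5 + Q)*(Q + n + Q²))
f(V) = -2 (f(V) = -3 + 1 = -2)
D(k) = -2
(D(T(-3, 4)) - 187)² = (-2 - 187)² = (-189)² = 35721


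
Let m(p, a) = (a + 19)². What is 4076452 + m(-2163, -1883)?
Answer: 7550948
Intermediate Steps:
m(p, a) = (19 + a)²
4076452 + m(-2163, -1883) = 4076452 + (19 - 1883)² = 4076452 + (-1864)² = 4076452 + 3474496 = 7550948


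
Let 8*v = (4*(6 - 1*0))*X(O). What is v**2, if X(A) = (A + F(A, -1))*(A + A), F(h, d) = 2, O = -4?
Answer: 2304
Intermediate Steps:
X(A) = 2*A*(2 + A) (X(A) = (A + 2)*(A + A) = (2 + A)*(2*A) = 2*A*(2 + A))
v = 48 (v = ((4*(6 - 1*0))*(2*(-4)*(2 - 4)))/8 = ((4*(6 + 0))*(2*(-4)*(-2)))/8 = ((4*6)*16)/8 = (24*16)/8 = (1/8)*384 = 48)
v**2 = 48**2 = 2304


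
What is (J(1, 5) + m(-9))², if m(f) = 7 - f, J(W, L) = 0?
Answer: 256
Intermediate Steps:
(J(1, 5) + m(-9))² = (0 + (7 - 1*(-9)))² = (0 + (7 + 9))² = (0 + 16)² = 16² = 256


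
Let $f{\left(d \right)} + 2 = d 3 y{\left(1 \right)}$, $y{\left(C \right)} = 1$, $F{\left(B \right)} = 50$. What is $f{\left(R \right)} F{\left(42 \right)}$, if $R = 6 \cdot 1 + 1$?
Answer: $950$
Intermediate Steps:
$R = 7$ ($R = 6 + 1 = 7$)
$f{\left(d \right)} = -2 + 3 d$ ($f{\left(d \right)} = -2 + d 3 \cdot 1 = -2 + 3 d 1 = -2 + 3 d$)
$f{\left(R \right)} F{\left(42 \right)} = \left(-2 + 3 \cdot 7\right) 50 = \left(-2 + 21\right) 50 = 19 \cdot 50 = 950$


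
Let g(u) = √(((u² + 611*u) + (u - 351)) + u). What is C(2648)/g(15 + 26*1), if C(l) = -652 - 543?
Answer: -1195*√26463/26463 ≈ -7.3460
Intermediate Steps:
C(l) = -1195
g(u) = √(-351 + u² + 613*u) (g(u) = √(((u² + 611*u) + (-351 + u)) + u) = √((-351 + u² + 612*u) + u) = √(-351 + u² + 613*u))
C(2648)/g(15 + 26*1) = -1195/√(-351 + (15 + 26*1)² + 613*(15 + 26*1)) = -1195/√(-351 + (15 + 26)² + 613*(15 + 26)) = -1195/√(-351 + 41² + 613*41) = -1195/√(-351 + 1681 + 25133) = -1195*√26463/26463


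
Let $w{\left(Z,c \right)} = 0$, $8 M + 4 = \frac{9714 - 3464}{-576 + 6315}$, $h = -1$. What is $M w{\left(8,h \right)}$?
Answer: $0$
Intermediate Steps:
$M = - \frac{8353}{22956}$ ($M = - \frac{1}{2} + \frac{\left(9714 - 3464\right) \frac{1}{-576 + 6315}}{8} = - \frac{1}{2} + \frac{6250 \cdot \frac{1}{5739}}{8} = - \frac{1}{2} + \frac{1}{8} \cdot \frac{6250}{5739} = - \frac{1}{2} + \frac{3125}{22956} = - \frac{8353}{22956} \approx -0.36387$)
$M w{\left(8,h \right)} = \left(- \frac{8353}{22956}\right) 0 = 0$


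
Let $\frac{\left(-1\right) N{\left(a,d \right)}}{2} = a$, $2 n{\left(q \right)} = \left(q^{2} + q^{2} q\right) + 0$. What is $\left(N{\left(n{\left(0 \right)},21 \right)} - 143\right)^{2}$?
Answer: $20449$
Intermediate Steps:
$n{\left(q \right)} = \frac{q^{2}}{2} + \frac{q^{3}}{2}$ ($n{\left(q \right)} = \frac{\left(q^{2} + q^{2} q\right) + 0}{2} = \frac{\left(q^{2} + q^{3}\right) + 0}{2} = \frac{q^{2} + q^{3}}{2} = \frac{q^{2}}{2} + \frac{q^{3}}{2}$)
$N{\left(a,d \right)} = - 2 a$
$\left(N{\left(n{\left(0 \right)},21 \right)} - 143\right)^{2} = \left(- 2 \frac{0^{2} \left(1 + 0\right)}{2} - 143\right)^{2} = \left(- 2 \cdot \frac{1}{2} \cdot 0 \cdot 1 - 143\right)^{2} = \left(\left(-2\right) 0 - 143\right)^{2} = \left(0 - 143\right)^{2} = \left(-143\right)^{2} = 20449$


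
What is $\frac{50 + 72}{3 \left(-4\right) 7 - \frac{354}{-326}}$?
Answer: $- \frac{19886}{13515} \approx -1.4714$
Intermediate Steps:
$\frac{50 + 72}{3 \left(-4\right) 7 - \frac{354}{-326}} = \frac{122}{\left(-12\right) 7 - - \frac{177}{163}} = \frac{122}{-84 + \frac{177}{163}} = \frac{122}{- \frac{13515}{163}} = 122 \left(- \frac{163}{13515}\right) = - \frac{19886}{13515}$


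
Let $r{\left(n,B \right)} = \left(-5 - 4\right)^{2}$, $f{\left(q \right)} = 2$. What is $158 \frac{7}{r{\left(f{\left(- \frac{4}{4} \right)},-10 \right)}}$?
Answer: $\frac{1106}{81} \approx 13.654$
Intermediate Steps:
$r{\left(n,B \right)} = 81$ ($r{\left(n,B \right)} = \left(-9\right)^{2} = 81$)
$158 \frac{7}{r{\left(f{\left(- \frac{4}{4} \right)},-10 \right)}} = 158 \cdot \frac{7}{81} = \frac{1106}{81}$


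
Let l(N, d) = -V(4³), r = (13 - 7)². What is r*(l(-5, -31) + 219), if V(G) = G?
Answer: 5580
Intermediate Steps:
r = 36 (r = 6² = 36)
l(N, d) = -64 (l(N, d) = -1*4³ = -1*64 = -64)
r*(l(-5, -31) + 219) = 36*(-64 + 219) = 36*155 = 5580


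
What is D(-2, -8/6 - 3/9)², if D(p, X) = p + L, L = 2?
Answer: 0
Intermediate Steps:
D(p, X) = 2 + p (D(p, X) = p + 2 = 2 + p)
D(-2, -8/6 - 3/9)² = (2 - 2)² = 0² = 0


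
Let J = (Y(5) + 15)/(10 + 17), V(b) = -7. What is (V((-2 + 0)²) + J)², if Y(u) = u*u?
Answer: 22201/729 ≈ 30.454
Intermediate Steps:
Y(u) = u²
J = 40/27 (J = (5² + 15)/(10 + 17) = (25 + 15)/27 = 40*(1/27) = 40/27 ≈ 1.4815)
(V((-2 + 0)²) + J)² = (-7 + 40/27)² = (-149/27)² = 22201/729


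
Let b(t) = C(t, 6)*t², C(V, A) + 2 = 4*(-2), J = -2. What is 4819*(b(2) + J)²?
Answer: 8500716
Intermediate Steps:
C(V, A) = -10 (C(V, A) = -2 + 4*(-2) = -2 - 8 = -10)
b(t) = -10*t²
4819*(b(2) + J)² = 4819*(-10*2² - 2)² = 4819*(-10*4 - 2)² = 4819*(-40 - 2)² = 4819*(-42)² = 4819*1764 = 8500716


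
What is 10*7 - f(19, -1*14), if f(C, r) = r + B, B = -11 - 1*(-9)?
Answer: 86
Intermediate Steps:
B = -2 (B = -11 + 9 = -2)
f(C, r) = -2 + r (f(C, r) = r - 2 = -2 + r)
10*7 - f(19, -1*14) = 10*7 - (-2 - 1*14) = 70 - (-2 - 14) = 70 - 1*(-16) = 70 + 16 = 86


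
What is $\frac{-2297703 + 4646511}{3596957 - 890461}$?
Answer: $\frac{293601}{338312} \approx 0.86784$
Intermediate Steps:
$\frac{-2297703 + 4646511}{3596957 - 890461} = \frac{2348808}{2706496} = 2348808 \cdot \frac{1}{2706496} = \frac{293601}{338312}$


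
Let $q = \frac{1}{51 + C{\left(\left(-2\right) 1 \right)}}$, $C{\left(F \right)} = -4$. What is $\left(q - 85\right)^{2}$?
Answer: $\frac{15952036}{2209} \approx 7221.4$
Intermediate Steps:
$q = \frac{1}{47}$ ($q = \frac{1}{51 - 4} = \frac{1}{47} \approx 0.021277$)
$\left(q - 85\right)^{2} = \left(\frac{1}{47} - 85\right)^{2} = \left(- \frac{3994}{47}\right)^{2} = \frac{15952036}{2209}$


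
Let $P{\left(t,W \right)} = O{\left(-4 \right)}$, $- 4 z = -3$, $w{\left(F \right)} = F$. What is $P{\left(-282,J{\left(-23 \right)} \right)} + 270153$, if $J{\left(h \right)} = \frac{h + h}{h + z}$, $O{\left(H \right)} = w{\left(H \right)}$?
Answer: $270149$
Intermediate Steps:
$z = \frac{3}{4}$ ($z = \left(- \frac{1}{4}\right) \left(-3\right) = \frac{3}{4} \approx 0.75$)
$O{\left(H \right)} = H$
$J{\left(h \right)} = \frac{2 h}{\frac{3}{4} + h}$ ($J{\left(h \right)} = \frac{h + h}{h + \frac{3}{4}} = \frac{2 h}{\frac{3}{4} + h}$)
$P{\left(t,W \right)} = -4$
$P{\left(-282,J{\left(-23 \right)} \right)} + 270153 = -4 + 270153 = 270149$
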